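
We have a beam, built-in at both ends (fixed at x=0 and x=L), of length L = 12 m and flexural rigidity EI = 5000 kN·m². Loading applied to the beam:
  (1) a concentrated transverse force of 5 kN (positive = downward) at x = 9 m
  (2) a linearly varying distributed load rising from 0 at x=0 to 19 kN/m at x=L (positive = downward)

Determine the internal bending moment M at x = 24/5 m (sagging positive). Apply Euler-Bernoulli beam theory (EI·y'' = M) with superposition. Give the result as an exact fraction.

Load 1 — point force P=5 kN at a=9 m (b=L-a=3):
  M_1 = Pb²(3a+b)x/L³ - Pab²/L²  [x≤a] = 5·3²·(3·9+3)·(24/5)/12³ - 5·9·3²/12² = 15/16 kN·m
Load 2 — triangular load w₀=19 kN/m (0→w₀ over full span):
  M_2 = 3w₀Lx/20 - w₀L²/30 - w₀x³/(6L) = 3·19·12·(24/5)/20 - 19·12²/30 - 19·(24/5)³/(6·12) = 5472/125 kN·m
Superposition: M = Σ M_i = 89427/2000 kN·m ≈ 44.713500 kN·m

M(24/5) = 89427/2000 kN·m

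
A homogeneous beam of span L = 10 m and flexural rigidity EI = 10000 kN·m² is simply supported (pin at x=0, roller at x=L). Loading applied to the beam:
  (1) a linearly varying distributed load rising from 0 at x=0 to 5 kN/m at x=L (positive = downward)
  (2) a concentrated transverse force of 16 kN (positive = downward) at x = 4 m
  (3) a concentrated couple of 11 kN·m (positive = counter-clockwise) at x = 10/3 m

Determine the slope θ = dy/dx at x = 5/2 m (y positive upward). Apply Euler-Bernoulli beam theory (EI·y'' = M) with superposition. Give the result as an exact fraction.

θ(5/2) = -1553423/115200000 rad

Load 1 — triangular load w₀=5 kN/m (0→w₀ over full span):
  θ_1 = -w₀(7L⁴-30L²x²+15x⁴)/(360LEI) = -5·(7·10⁴-30·10²·(5/2)²+15·(5/2)⁴)/(360·10·10000) = -1327/184320 rad
Load 2 — point force P=16 kN at a=4 m (b=L-a=6):
  θ_2 = -Pb(L²-b²-3x²)/(6LEI)  [x≤a] = -16·6·(10²-6²-3·(5/2)²)/(6·10·10000) = -181/25000 rad
Load 3 — applied couple M₀=11 kN·m at a=10/3 m (b=L-a=20/3):
  θ_3 = (M₀x²/(2L)+C₁)/EI  [x≤a] with C₁=M₀(3b²-L²)/(6L)=55/9 = (11·(5/2)²/(2·10)+(55/9))/10000 = 11/11520 rad
Superposition: θ = Σ θ_i = -1553423/115200000 rad ≈ -0.013485 rad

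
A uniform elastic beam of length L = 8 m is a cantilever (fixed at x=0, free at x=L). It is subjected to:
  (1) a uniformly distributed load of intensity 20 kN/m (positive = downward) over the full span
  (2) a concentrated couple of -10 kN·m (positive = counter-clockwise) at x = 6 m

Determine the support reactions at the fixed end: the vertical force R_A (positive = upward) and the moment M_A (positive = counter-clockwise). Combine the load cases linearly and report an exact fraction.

R_A = 160 kN, M_A = 650 kN·m

Load 1 — uniform load w=20 kN/m over full span:
  R_A = wL = 20·8 = 160 kN
  M_A = wL²/2 = 20·8²/2 = 640 kN·m
Load 2 — applied couple M₀=-10 kN·m at a=6 m (b=L-a=2):
  R_A = 0 kN
  M_A = -M₀ = -(-10) = 10 kN·m
Superposition: R_A = 160 kN, M_A = 650 kN·m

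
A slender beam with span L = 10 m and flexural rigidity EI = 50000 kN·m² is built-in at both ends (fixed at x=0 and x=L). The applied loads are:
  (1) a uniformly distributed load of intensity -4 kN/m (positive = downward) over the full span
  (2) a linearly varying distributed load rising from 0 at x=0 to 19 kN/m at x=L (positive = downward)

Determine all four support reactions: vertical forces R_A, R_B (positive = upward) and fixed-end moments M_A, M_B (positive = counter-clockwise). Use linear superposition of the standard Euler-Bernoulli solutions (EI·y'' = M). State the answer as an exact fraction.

Load 1 — uniform load w=-4 kN/m over full span:
  R_A = wL/2 = (-4)·10/2 = -20 kN
  M_A = wL²/12 = (-4)·10²/12 = -100/3 kN·m
  R_B = wL/2 = (-4)·10/2 = -20 kN
  M_B = -wL²/12 = -(-4)·10²/12 = 100/3 kN·m
Load 2 — triangular load w₀=19 kN/m (0→w₀ over full span):
  R_A = 3w₀L/20 = 3·19·10/20 = 57/2 kN
  M_A = w₀L²/30 = 19·10²/30 = 190/3 kN·m
  R_B = 7w₀L/20 = 7·19·10/20 = 133/2 kN
  M_B = -w₀L²/20 = -19·10²/20 = -95 kN·m
Superposition: R_A = 17/2 kN, M_A = 30 kN·m, R_B = 93/2 kN, M_B = -185/3 kN·m

R_A = 17/2 kN, M_A = 30 kN·m, R_B = 93/2 kN, M_B = -185/3 kN·m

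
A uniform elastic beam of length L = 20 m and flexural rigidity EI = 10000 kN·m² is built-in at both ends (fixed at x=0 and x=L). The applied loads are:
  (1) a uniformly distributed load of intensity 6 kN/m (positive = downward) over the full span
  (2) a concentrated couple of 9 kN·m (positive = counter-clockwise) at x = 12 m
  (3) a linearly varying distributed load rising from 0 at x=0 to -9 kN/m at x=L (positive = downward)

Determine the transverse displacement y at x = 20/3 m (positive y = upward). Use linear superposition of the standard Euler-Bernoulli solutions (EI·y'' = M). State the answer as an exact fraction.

Load 1 — uniform load w=6 kN/m over full span:
  y_1 = -wx²(L-x)²/(24EI) = -6·(20/3)²·(20-(20/3))²/(24·10000) = -16/81 m
Load 2 — applied couple M₀=9 kN·m at a=12 m (b=L-a=8):
  y_2 = (R_Ax³/6 - M_Ax²/2)/EI  [x≤a] with R_A=81/125, M_A=72/25 = ((81/125)·(20/3)³/6 - (72/25)·(20/3)²/2)/10000 = -2/625 m
Load 3 — triangular load w₀=-9 kN/m (0→w₀ over full span):
  y_3 = -w₀x²(L-x)²(x+2L)/(120LEI) = -(-9)·(20/3)²·(20-(20/3))²·((20/3)+2·20)/(120·20·10000) = 56/405 m
Superposition: y = Σ y_i = -1054/16875 m ≈ -0.062459 m

y(20/3) = -1054/16875 m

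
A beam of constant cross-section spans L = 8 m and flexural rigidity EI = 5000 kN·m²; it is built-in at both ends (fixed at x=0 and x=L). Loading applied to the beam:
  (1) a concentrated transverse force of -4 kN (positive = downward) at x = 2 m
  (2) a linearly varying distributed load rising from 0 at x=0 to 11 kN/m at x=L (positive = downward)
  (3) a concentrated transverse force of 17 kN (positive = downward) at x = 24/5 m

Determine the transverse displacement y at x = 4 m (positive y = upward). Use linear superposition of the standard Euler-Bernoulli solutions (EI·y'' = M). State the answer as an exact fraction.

Load 1 — point force P=-4 kN at a=2 m (b=L-a=6):
  y_1 = -Pa²(L-x)²(3bL-(3b+a)(L-x))/(6L³EI)  [x>a] = -(-4)·2²·(8-4)²·(3·6·8-(3·6+2)·(8-4))/(6·8³·5000) = 2/1875 m
Load 2 — triangular load w₀=11 kN/m (0→w₀ over full span):
  y_2 = -w₀x²(L-x)²(x+2L)/(120LEI) = -11·4²·(8-4)²·(4+2·8)/(120·8·5000) = -22/1875 m
Load 3 — point force P=17 kN at a=24/5 m (b=L-a=16/5):
  y_3 = -Pb²x²(3aL-(3a+b)x)/(6L³EI)  [x≤a] = -17·(16/5)²·4²·(3·(24/5)·8-(3·(24/5)+(16/5))·4)/(6·8³·5000) = -1904/234375 m
Superposition: y = Σ y_i = -1468/78125 m ≈ -0.018790 m

y(4) = -1468/78125 m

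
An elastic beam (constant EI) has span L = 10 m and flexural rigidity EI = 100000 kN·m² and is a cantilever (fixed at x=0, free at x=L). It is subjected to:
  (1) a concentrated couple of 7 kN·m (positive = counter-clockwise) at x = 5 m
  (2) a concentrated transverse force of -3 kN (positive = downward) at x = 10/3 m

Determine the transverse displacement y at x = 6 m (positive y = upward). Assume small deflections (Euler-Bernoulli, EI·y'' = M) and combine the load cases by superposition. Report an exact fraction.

Load 1 — applied couple M₀=7 kN·m at a=5 m (b=L-a=5):
  y_1 = M₀a(2x-a)/(2EI)  [x>a] = 7·5·(2·6-5)/(2·100000) = 49/40000 m
Load 2 — point force P=-3 kN at a=10/3 m (b=L-a=20/3):
  y_2 = -Pa²(3x-a)/(6EI)  [x>a] = -(-3)·(10/3)²·(3·6-(10/3))/(6·100000) = 11/13500 m
Superposition: y = Σ y_i = 2203/1080000 m ≈ 0.002040 m

y(6) = 2203/1080000 m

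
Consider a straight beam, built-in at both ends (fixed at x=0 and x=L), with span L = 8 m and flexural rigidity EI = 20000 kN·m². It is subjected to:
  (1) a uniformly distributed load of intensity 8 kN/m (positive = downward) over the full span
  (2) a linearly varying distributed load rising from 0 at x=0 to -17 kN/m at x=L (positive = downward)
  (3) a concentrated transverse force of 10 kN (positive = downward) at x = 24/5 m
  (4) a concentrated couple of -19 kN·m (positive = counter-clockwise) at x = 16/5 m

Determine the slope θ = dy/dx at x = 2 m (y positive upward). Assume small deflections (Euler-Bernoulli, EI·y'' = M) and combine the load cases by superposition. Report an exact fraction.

Load 1 — uniform load w=8 kN/m over full span:
  θ_1 = -wx(L-x)(L-2x)/(12EI) = -8·2·(8-2)·(8-2·2)/(12·20000) = -1/625 rad
Load 2 — triangular load w₀=-17 kN/m (0→w₀ over full span):
  θ_2 = -w₀(2x(L-x)(L-2x)(x+2L)+x²(L-x)²)/(120LEI) = -(-17)·(2·2·(8-2)·(8-2·2)·(2+2·8)+2²·(8-2)²)/(120·8·20000) = 663/400000 rad
Load 3 — point force P=10 kN at a=24/5 m (b=L-a=16/5):
  θ_3 = -Pb²x(2aL-(3a+b)x)/(2L³EI)  [x≤a] = -10·(16/5)²·2·(2·(24/5)·8-(3·(24/5)+(16/5))·2)/(2·8³·20000) = -13/31250 rad
Load 4 — applied couple M₀=-19 kN·m at a=16/5 m (b=L-a=24/5):
  θ_4 = (R_Ax²/2 - M_Ax)/EI  [x≤a] with R_A=-171/50, M_A=-57/25 = ((-171/50)·2²/2 - (-57/25)·2)/20000 = -57/500000 rad
Superposition: θ = Σ θ_i = -189/400000 rad ≈ -0.000472 rad

θ(2) = -189/400000 rad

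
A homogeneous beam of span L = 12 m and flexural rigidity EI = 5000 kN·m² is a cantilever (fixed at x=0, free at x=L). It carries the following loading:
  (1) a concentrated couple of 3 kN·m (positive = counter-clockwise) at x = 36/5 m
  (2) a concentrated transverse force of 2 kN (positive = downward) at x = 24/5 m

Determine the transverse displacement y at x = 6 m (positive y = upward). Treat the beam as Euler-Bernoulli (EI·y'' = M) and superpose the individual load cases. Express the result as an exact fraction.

y(6) = -2961/312500 m

Load 1 — applied couple M₀=3 kN·m at a=36/5 m (b=L-a=24/5):
  y_1 = M₀x²/(2EI)  [x≤a] = 3·6²/(2·5000) = 27/2500 m
Load 2 — point force P=2 kN at a=24/5 m (b=L-a=36/5):
  y_2 = -Pa²(3x-a)/(6EI)  [x>a] = -2·(24/5)²·(3·6-(24/5))/(6·5000) = -1584/78125 m
Superposition: y = Σ y_i = -2961/312500 m ≈ -0.009475 m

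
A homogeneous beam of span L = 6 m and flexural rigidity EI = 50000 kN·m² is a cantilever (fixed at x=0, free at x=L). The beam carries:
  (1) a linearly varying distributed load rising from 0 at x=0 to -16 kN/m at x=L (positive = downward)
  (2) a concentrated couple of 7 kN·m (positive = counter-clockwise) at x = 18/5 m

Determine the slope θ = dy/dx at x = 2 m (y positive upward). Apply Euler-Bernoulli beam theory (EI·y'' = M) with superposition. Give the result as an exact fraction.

Load 1 — triangular load w₀=-16 kN/m (0→w₀ over full span):
  θ_1 = (w₀Lx²/4-w₀L²x/3-w₀x⁴/(24L))/EI = ((-16)·6·2²/4-(-16)·6²·2/3-(-16)·2⁴/(24·6))/50000 = 163/28125 rad
Load 2 — applied couple M₀=7 kN·m at a=18/5 m (b=L-a=12/5):
  θ_2 = M₀x/EI  [x≤a] = 7·2/50000 = 7/25000 rad
Superposition: θ = Σ θ_i = 1367/225000 rad ≈ 0.006076 rad

θ(2) = 1367/225000 rad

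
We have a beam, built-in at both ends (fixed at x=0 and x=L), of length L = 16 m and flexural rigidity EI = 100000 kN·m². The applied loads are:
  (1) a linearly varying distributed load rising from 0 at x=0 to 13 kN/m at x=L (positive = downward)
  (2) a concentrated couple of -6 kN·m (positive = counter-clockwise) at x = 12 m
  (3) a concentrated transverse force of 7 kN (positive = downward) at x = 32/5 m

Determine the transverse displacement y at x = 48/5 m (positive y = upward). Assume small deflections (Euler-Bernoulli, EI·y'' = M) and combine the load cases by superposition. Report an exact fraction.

Load 1 — triangular load w₀=13 kN/m (0→w₀ over full span):
  y_1 = -w₀x²(L-x)²(x+2L)/(120LEI) = -13·(48/5)²·(16-(48/5))²·((48/5)+2·16)/(120·16·100000) = -519168/48828125 m
Load 2 — applied couple M₀=-6 kN·m at a=12 m (b=L-a=4):
  y_2 = (R_Ax³/6 - M_Ax²/2)/EI  [x≤a] with R_A=-27/64, M_A=-15/8 = ((-27/64)·(48/5)³/6 - (-15/8)·(48/5)²/2)/100000 = 189/781250 m
Load 3 — point force P=7 kN at a=32/5 m (b=L-a=48/5):
  y_3 = -Pa²(L-x)²(3bL-(3b+a)(L-x))/(6L³EI)  [x>a] = -7·(32/5)²·(16-(48/5))²·(3·(48/5)·16-(3·(48/5)+(32/5))·(16-(48/5)))/(6·16³·100000) = -164864/146484375 m
Superposition: y = Σ y_i = -3373861/292968750 m ≈ -0.011516 m

y(48/5) = -3373861/292968750 m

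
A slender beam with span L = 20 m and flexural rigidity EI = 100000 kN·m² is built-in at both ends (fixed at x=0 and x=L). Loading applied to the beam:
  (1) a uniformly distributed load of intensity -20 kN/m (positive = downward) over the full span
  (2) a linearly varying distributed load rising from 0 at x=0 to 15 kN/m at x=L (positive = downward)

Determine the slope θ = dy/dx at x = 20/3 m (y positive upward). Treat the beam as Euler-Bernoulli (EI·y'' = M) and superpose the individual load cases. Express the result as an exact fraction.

θ(20/3) = 4/675 rad

Load 1 — uniform load w=-20 kN/m over full span:
  θ_1 = -wx(L-x)(L-2x)/(12EI) = -(-20)·(20/3)·(20-(20/3))·(20-2·(20/3))/(12·100000) = 4/405 rad
Load 2 — triangular load w₀=15 kN/m (0→w₀ over full span):
  θ_2 = -w₀(2x(L-x)(L-2x)(x+2L)+x²(L-x)²)/(120LEI) = -15·(2·(20/3)·(20-(20/3))·(20-2·(20/3))·((20/3)+2·20)+(20/3)²·(20-(20/3))²)/(120·20·100000) = -8/2025 rad
Superposition: θ = Σ θ_i = 4/675 rad ≈ 0.005926 rad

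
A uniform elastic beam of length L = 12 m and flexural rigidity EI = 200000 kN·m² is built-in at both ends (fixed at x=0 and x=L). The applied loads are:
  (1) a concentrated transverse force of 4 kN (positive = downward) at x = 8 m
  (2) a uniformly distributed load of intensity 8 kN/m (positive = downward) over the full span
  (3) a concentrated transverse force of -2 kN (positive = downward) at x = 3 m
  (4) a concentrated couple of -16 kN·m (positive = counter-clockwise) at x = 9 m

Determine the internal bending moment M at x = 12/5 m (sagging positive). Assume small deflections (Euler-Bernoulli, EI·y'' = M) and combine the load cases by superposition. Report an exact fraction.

Load 1 — point force P=4 kN at a=8 m (b=L-a=4):
  M_1 = Pb²(3a+b)x/L³ - Pab²/L²  [x≤a] = 4·4²·(3·8+4)·(12/5)/12³ - 4·8·4²/12² = -16/15 kN·m
Load 2 — uniform load w=8 kN/m over full span:
  M_2 = wLx/2 - wL²/12 - wx²/2 = 8·12·(12/5)/2 - 8·12²/12 - 8·(12/5)²/2 = -96/25 kN·m
Load 3 — point force P=-2 kN at a=3 m (b=L-a=9):
  M_3 = Pb²(3a+b)x/L³ - Pab²/L²  [x≤a] = (-2)·9²·(3·3+9)·(12/5)/12³ - (-2)·3·9²/12² = -27/40 kN·m
Load 4 — applied couple M₀=-16 kN·m at a=9 m (b=L-a=3):
  M_4 = R_Ax - M_A  [x≤a] with R_A=-3/2, M_A=-5 = (-3/2)·(12/5) - (-5) = 7/5 kN·m
Superposition: M = Σ M_i = -2509/600 kN·m ≈ -4.181667 kN·m

M(12/5) = -2509/600 kN·m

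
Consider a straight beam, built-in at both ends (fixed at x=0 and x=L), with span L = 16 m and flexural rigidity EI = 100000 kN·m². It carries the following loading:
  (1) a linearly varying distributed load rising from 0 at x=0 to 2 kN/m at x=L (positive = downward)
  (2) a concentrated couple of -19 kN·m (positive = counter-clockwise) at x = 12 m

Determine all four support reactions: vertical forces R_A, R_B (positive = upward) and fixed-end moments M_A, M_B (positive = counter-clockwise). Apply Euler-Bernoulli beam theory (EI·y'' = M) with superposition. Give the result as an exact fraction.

Load 1 — triangular load w₀=2 kN/m (0→w₀ over full span):
  R_A = 3w₀L/20 = 3·2·16/20 = 24/5 kN
  M_A = w₀L²/30 = 2·16²/30 = 256/15 kN·m
  R_B = 7w₀L/20 = 7·2·16/20 = 56/5 kN
  M_B = -w₀L²/20 = -2·16²/20 = -128/5 kN·m
Load 2 — applied couple M₀=-19 kN·m at a=12 m (b=L-a=4):
  R_A = 6M₀ab/L³ = 6·(-19)·12·4/16³ = -171/128 kN
  M_A = M₀b(2a-b)/L² = (-19)·4·(2·12-4)/16² = -95/16 kN·m
  R_B = -6M₀ab/L³ = -6·(-19)·12·4/16³ = 171/128 kN
  M_B = M₀a(2b-a)/L² = (-19)·12·(2·4-12)/16² = 57/16 kN·m
Superposition: R_A = 2217/640 kN, M_A = 2671/240 kN·m, R_B = 8023/640 kN, M_B = -1763/80 kN·m

R_A = 2217/640 kN, M_A = 2671/240 kN·m, R_B = 8023/640 kN, M_B = -1763/80 kN·m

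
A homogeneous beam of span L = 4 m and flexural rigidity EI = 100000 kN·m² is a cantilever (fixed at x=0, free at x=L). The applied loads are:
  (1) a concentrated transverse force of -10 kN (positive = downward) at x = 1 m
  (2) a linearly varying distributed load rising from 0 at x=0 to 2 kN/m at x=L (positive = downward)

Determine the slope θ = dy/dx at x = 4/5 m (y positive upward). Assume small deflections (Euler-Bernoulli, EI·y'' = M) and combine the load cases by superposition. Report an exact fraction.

θ(4/5) = -577/23437500 rad

Load 1 — point force P=-10 kN at a=1 m (b=L-a=3):
  θ_1 = -Px(2a-x)/(2EI)  [x≤a] = -(-10)·(4/5)·(2·1-(4/5))/(2·100000) = 3/62500 rad
Load 2 — triangular load w₀=2 kN/m (0→w₀ over full span):
  θ_2 = (w₀Lx²/4-w₀L²x/3-w₀x⁴/(24L))/EI = (2·4·(4/5)²/4-2·4²·(4/5)/3-2·(4/5)⁴/(24·4))/100000 = -851/11718750 rad
Superposition: θ = Σ θ_i = -577/23437500 rad ≈ -0.000025 rad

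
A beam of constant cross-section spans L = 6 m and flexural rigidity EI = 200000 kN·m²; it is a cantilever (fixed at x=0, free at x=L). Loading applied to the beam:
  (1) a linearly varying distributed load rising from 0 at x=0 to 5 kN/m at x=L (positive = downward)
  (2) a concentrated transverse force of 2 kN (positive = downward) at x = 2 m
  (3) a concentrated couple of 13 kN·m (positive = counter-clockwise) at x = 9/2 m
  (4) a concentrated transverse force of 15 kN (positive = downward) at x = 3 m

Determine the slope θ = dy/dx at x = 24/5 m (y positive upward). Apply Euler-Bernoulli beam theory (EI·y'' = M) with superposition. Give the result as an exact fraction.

Load 1 — triangular load w₀=5 kN/m (0→w₀ over full span):
  θ_1 = (w₀Lx²/4-w₀L²x/3-w₀x⁴/(24L))/EI = (5·6·(24/5)²/4-5·6²·(24/5)/3-5·(24/5)⁴/(24·6))/200000 = -261/390625 rad
Load 2 — point force P=2 kN at a=2 m (b=L-a=4):
  θ_2 = -Pa²/(2EI)  [x>a] = -2·2²/(2·200000) = -1/50000 rad
Load 3 — applied couple M₀=13 kN·m at a=9/2 m (b=L-a=3/2):
  θ_3 = M₀a/EI  [x>a] = 13·(9/2)/200000 = 117/400000 rad
Load 4 — point force P=15 kN at a=3 m (b=L-a=3):
  θ_4 = -Pa²/(2EI)  [x>a] = -15·3²/(2·200000) = -27/80000 rad
Superposition: θ = Σ θ_i = -18329/25000000 rad ≈ -0.000733 rad

θ(24/5) = -18329/25000000 rad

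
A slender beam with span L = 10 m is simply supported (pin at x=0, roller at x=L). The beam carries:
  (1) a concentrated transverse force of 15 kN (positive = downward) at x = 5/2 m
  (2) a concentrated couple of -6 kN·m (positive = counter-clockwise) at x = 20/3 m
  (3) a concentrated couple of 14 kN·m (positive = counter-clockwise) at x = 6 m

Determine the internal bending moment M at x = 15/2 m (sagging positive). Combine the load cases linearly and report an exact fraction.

Load 1 — point force P=15 kN at a=5/2 m (b=L-a=15/2):
  M_1 = Pa(L-x)/L  [x>a] = 15·(5/2)·(10-(15/2))/10 = 75/8 kN·m
Load 2 — applied couple M₀=-6 kN·m at a=20/3 m (b=L-a=10/3):
  M_2 = M₀x/L - M₀  [x>a] = (-6)·(15/2)/10 - (-6) = 3/2 kN·m
Load 3 — applied couple M₀=14 kN·m at a=6 m (b=L-a=4):
  M_3 = M₀x/L - M₀  [x>a] = 14·(15/2)/10 - 14 = -7/2 kN·m
Superposition: M = Σ M_i = 59/8 kN·m ≈ 7.375000 kN·m

M(15/2) = 59/8 kN·m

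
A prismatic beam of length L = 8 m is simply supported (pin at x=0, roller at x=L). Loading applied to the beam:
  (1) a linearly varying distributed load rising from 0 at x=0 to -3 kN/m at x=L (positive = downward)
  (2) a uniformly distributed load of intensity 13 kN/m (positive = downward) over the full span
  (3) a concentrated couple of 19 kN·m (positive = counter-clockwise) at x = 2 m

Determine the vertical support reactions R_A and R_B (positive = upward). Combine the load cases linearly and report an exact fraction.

Load 1 — triangular load w₀=-3 kN/m (0→w₀ over full span):
  R_A = w₀L/6 = (-3)·8/6 = -4 kN
  R_B = w₀L/3 = (-3)·8/3 = -8 kN
Load 2 — uniform load w=13 kN/m over full span:
  R_A = wL/2 = 13·8/2 = 52 kN
  R_B = wL/2 = 13·8/2 = 52 kN
Load 3 — applied couple M₀=19 kN·m at a=2 m (b=L-a=6):
  R_A = M₀/L = 19/8 kN
  R_B = -M₀/L = -19/8 kN
Superposition: R_A = 403/8 kN, R_B = 333/8 kN

R_A = 403/8 kN, R_B = 333/8 kN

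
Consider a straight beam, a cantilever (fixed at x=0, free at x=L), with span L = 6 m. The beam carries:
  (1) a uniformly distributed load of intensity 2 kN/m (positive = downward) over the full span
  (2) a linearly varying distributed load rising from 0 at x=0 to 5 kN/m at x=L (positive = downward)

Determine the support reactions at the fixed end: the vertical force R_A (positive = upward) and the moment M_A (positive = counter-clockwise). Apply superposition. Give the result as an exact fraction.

Load 1 — uniform load w=2 kN/m over full span:
  R_A = wL = 2·6 = 12 kN
  M_A = wL²/2 = 2·6²/2 = 36 kN·m
Load 2 — triangular load w₀=5 kN/m (0→w₀ over full span):
  R_A = w₀L/2 = 5·6/2 = 15 kN
  M_A = w₀L²/3 = 5·6²/3 = 60 kN·m
Superposition: R_A = 27 kN, M_A = 96 kN·m

R_A = 27 kN, M_A = 96 kN·m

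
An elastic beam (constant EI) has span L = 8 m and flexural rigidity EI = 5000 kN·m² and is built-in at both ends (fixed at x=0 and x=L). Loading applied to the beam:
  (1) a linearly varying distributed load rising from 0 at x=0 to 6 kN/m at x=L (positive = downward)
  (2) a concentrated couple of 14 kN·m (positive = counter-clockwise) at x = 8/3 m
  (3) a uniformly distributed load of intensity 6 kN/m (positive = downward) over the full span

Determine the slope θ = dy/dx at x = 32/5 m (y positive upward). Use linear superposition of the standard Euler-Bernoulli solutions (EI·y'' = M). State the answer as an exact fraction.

θ(32/5) = 2594/390625 rad

Load 1 — triangular load w₀=6 kN/m (0→w₀ over full span):
  θ_1 = -w₀(2x(L-x)(L-2x)(x+2L)+x²(L-x)²)/(120LEI) = -6·(2·(32/5)·(8-(32/5))·(8-2·(32/5))·((32/5)+2·8)+(32/5)²·(8-(32/5))²)/(120·8·5000) = 1024/390625 rad
Load 2 — applied couple M₀=14 kN·m at a=8/3 m (b=L-a=16/3):
  θ_2 = (R_Ax²/2 - M_Ax - M₀(x-a))/EI  [x>a] with R_A=7/3, M_A=0 = ((7/3)·(32/5)²/2 - 0·(32/5) - 14·((32/5)-(8/3)))/5000 = -14/15625 rad
Load 3 — uniform load w=6 kN/m over full span:
  θ_3 = -wx(L-x)(L-2x)/(12EI) = -6·(32/5)·(8-(32/5))·(8-2·(32/5))/(12·5000) = 384/78125 rad
Superposition: θ = Σ θ_i = 2594/390625 rad ≈ 0.006641 rad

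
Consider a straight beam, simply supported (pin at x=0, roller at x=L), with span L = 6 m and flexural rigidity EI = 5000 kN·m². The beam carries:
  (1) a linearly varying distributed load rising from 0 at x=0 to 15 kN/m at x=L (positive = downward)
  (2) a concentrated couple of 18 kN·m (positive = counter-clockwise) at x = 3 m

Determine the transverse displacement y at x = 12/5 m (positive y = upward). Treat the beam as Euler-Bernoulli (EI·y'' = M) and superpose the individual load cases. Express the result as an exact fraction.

y(12/5) = -190917/7812500 m

Load 1 — triangular load w₀=15 kN/m (0→w₀ over full span):
  y_1 = -w₀x(7L⁴-10L²x²+3x⁴)/(360LEI) = -15·(12/5)·(7·6⁴-10·6²·(12/5)²+3·(12/5)⁴)/(360·6·5000) = -92421/3906250 m
Load 2 — applied couple M₀=18 kN·m at a=3 m (b=L-a=3):
  y_2 = (M₀x³/(6L)+C₁x)/EI  [x≤a] with C₁=M₀(3b²-L²)/(6L)=-9/2 = (18·(12/5)³/(6·6)+(-9/2)·(12/5))/5000 = -243/312500 m
Superposition: y = Σ y_i = -190917/7812500 m ≈ -0.024437 m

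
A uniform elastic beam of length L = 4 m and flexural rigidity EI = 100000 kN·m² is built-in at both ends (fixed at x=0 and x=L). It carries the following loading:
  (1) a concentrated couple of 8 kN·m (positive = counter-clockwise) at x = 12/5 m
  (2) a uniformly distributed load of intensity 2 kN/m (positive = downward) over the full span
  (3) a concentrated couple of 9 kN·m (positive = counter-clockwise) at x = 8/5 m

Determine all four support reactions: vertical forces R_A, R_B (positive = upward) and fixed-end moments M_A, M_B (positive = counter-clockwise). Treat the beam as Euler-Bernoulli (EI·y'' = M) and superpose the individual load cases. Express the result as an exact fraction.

R_A = 253/25 kN, M_A = 473/75 kN·m, R_B = -53/25 kN, M_B = 88/75 kN·m

Load 1 — applied couple M₀=8 kN·m at a=12/5 m (b=L-a=8/5):
  R_A = 6M₀ab/L³ = 6·8·(12/5)·(8/5)/4³ = 72/25 kN
  M_A = M₀b(2a-b)/L² = 8·(8/5)·(2·(12/5)-(8/5))/4² = 64/25 kN·m
  R_B = -6M₀ab/L³ = -6·8·(12/5)·(8/5)/4³ = -72/25 kN
  M_B = M₀a(2b-a)/L² = 8·(12/5)·(2·(8/5)-(12/5))/4² = 24/25 kN·m
Load 2 — uniform load w=2 kN/m over full span:
  R_A = wL/2 = 2·4/2 = 4 kN
  M_A = wL²/12 = 2·4²/12 = 8/3 kN·m
  R_B = wL/2 = 2·4/2 = 4 kN
  M_B = -wL²/12 = -2·4²/12 = -8/3 kN·m
Load 3 — applied couple M₀=9 kN·m at a=8/5 m (b=L-a=12/5):
  R_A = 6M₀ab/L³ = 6·9·(8/5)·(12/5)/4³ = 81/25 kN
  M_A = M₀b(2a-b)/L² = 9·(12/5)·(2·(8/5)-(12/5))/4² = 27/25 kN·m
  R_B = -6M₀ab/L³ = -6·9·(8/5)·(12/5)/4³ = -81/25 kN
  M_B = M₀a(2b-a)/L² = 9·(8/5)·(2·(12/5)-(8/5))/4² = 72/25 kN·m
Superposition: R_A = 253/25 kN, M_A = 473/75 kN·m, R_B = -53/25 kN, M_B = 88/75 kN·m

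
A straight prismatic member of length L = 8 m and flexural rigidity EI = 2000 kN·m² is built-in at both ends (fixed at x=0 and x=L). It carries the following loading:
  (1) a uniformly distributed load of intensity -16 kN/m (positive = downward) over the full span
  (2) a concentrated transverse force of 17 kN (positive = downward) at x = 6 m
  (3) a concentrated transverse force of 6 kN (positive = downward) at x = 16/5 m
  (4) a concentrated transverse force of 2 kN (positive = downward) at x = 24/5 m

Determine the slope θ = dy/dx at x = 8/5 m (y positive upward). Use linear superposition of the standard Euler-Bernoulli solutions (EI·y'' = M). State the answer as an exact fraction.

θ(8/5) = 79839/3125000 rad

Load 1 — uniform load w=-16 kN/m over full span:
  θ_1 = -wx(L-x)(L-2x)/(12EI) = -(-16)·(8/5)·(8-(8/5))·(8-2·(8/5))/(12·2000) = 512/15625 rad
Load 2 — point force P=17 kN at a=6 m (b=L-a=2):
  θ_2 = -Pb²x(2aL-(3a+b)x)/(2L³EI)  [x≤a] = -17·2²·(8/5)·(2·6·8-(3·6+2)·(8/5))/(2·8³·2000) = -17/5000 rad
Load 3 — point force P=6 kN at a=16/5 m (b=L-a=24/5):
  θ_3 = -Pb²x(2aL-(3a+b)x)/(2L³EI)  [x≤a] = -6·(24/5)²·(8/5)·(2·(16/5)·8-(3·(16/5)+(24/5))·(8/5))/(2·8³·2000) = -1188/390625 rad
Load 4 — point force P=2 kN at a=24/5 m (b=L-a=16/5):
  θ_4 = -Pb²x(2aL-(3a+b)x)/(2L³EI)  [x≤a] = -2·(16/5)²·(8/5)·(2·(24/5)·8-(3·(24/5)+(16/5))·(8/5))/(2·8³·2000) = -304/390625 rad
Superposition: θ = Σ θ_i = 79839/3125000 rad ≈ 0.025548 rad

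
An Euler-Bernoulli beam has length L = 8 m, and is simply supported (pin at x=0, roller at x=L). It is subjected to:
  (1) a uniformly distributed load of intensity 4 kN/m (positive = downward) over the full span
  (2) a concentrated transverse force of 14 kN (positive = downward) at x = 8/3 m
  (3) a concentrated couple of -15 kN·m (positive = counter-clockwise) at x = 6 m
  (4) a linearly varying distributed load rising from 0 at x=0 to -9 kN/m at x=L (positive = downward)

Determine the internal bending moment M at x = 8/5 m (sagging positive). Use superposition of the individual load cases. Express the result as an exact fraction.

M(8/5) = 5243/375 kN·m

Load 1 — uniform load w=4 kN/m over full span:
  M_1 = wx(L-x)/2 = 4·(8/5)·(8-(8/5))/2 = 512/25 kN·m
Load 2 — point force P=14 kN at a=8/3 m (b=L-a=16/3):
  M_2 = Pbx/L  [x≤a] = 14·(16/3)·(8/5)/8 = 224/15 kN·m
Load 3 — applied couple M₀=-15 kN·m at a=6 m (b=L-a=2):
  M_3 = M₀x/L  [x≤a] = (-15)·(8/5)/8 = -3 kN·m
Load 4 — triangular load w₀=-9 kN/m (0→w₀ over full span):
  M_4 = w₀Lx/6 - w₀x³/(6L) = (-9)·8·(8/5)/6 - (-9)·(8/5)³/(6·8) = -2304/125 kN·m
Superposition: M = Σ M_i = 5243/375 kN·m ≈ 13.981333 kN·m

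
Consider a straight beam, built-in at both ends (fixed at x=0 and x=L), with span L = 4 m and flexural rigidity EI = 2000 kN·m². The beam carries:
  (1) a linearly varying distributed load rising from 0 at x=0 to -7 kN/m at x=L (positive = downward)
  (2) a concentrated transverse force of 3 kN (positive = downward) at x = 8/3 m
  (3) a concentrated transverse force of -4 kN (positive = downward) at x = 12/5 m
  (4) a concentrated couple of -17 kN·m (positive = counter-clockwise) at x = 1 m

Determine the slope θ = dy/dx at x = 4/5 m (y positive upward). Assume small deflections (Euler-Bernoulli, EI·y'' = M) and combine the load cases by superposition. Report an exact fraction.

Load 1 — triangular load w₀=-7 kN/m (0→w₀ over full span):
  θ_1 = -w₀(2x(L-x)(L-2x)(x+2L)+x²(L-x)²)/(120LEI) = -(-7)·(2·(4/5)·(4-(4/5))·(4-2·(4/5))·((4/5)+2·4)+(4/5)²·(4-(4/5))²)/(120·4·2000) = 196/234375 rad
Load 2 — point force P=3 kN at a=8/3 m (b=L-a=4/3):
  θ_2 = -Pb²x(2aL-(3a+b)x)/(2L³EI)  [x≤a] = -3·(4/3)²·(4/5)·(2·(8/3)·4-(3·(8/3)+(4/3))·(4/5))/(2·4³·2000) = -13/56250 rad
Load 3 — point force P=-4 kN at a=12/5 m (b=L-a=8/5):
  θ_3 = -Pb²x(2aL-(3a+b)x)/(2L³EI)  [x≤a] = -(-4)·(8/5)²·(4/5)·(2·(12/5)·4-(3·(12/5)+(8/5))·(4/5))/(2·4³·2000) = 152/390625 rad
Load 4 — applied couple M₀=-17 kN·m at a=1 m (b=L-a=3):
  θ_4 = (R_Ax²/2 - M_Ax)/EI  [x≤a] with R_A=-153/32, M_A=51/16 = ((-153/32)·(4/5)²/2 - (51/16)·(4/5))/2000 = -51/25000 rad
Superposition: θ = Σ θ_i = -29411/28125000 rad ≈ -0.001046 rad

θ(4/5) = -29411/28125000 rad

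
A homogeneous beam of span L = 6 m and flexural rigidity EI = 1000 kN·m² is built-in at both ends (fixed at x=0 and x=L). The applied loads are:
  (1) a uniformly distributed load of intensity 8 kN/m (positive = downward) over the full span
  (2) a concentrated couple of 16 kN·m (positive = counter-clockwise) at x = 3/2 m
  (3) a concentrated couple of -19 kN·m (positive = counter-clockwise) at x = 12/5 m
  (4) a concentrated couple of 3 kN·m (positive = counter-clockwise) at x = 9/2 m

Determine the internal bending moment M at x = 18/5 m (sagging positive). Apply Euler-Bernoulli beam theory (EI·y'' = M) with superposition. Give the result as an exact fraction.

M(18/5) = 28623/2000 kN·m

Load 1 — uniform load w=8 kN/m over full span:
  M_1 = wLx/2 - wL²/12 - wx²/2 = 8·6·(18/5)/2 - 8·6²/12 - 8·(18/5)²/2 = 264/25 kN·m
Load 2 — applied couple M₀=16 kN·m at a=3/2 m (b=L-a=9/2):
  M_2 = R_Ax - M_A - M₀  [x>a] with R_A=3, M_A=-3 = 3·(18/5) - (-3) - 16 = -11/5 kN·m
Load 3 — applied couple M₀=-19 kN·m at a=12/5 m (b=L-a=18/5):
  M_3 = R_Ax - M_A - M₀  [x>a] with R_A=-114/25, M_A=-57/25 = (-114/25)·(18/5) - (-57/25) - (-19) = 608/125 kN·m
Load 4 — applied couple M₀=3 kN·m at a=9/2 m (b=L-a=3/2):
  M_4 = R_Ax - M_A  [x≤a] with R_A=9/16, M_A=15/16 = (9/16)·(18/5) - (15/16) = 87/80 kN·m
Superposition: M = Σ M_i = 28623/2000 kN·m ≈ 14.311500 kN·m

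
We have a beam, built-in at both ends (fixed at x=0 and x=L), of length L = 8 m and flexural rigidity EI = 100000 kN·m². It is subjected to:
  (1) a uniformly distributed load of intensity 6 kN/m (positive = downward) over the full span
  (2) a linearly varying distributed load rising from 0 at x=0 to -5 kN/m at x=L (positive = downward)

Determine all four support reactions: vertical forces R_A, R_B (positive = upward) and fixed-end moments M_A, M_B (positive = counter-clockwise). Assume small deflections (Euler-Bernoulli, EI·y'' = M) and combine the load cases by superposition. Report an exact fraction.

R_A = 18 kN, M_A = 64/3 kN·m, R_B = 10 kN, M_B = -16 kN·m

Load 1 — uniform load w=6 kN/m over full span:
  R_A = wL/2 = 6·8/2 = 24 kN
  M_A = wL²/12 = 6·8²/12 = 32 kN·m
  R_B = wL/2 = 6·8/2 = 24 kN
  M_B = -wL²/12 = -6·8²/12 = -32 kN·m
Load 2 — triangular load w₀=-5 kN/m (0→w₀ over full span):
  R_A = 3w₀L/20 = 3·(-5)·8/20 = -6 kN
  M_A = w₀L²/30 = (-5)·8²/30 = -32/3 kN·m
  R_B = 7w₀L/20 = 7·(-5)·8/20 = -14 kN
  M_B = -w₀L²/20 = -(-5)·8²/20 = 16 kN·m
Superposition: R_A = 18 kN, M_A = 64/3 kN·m, R_B = 10 kN, M_B = -16 kN·m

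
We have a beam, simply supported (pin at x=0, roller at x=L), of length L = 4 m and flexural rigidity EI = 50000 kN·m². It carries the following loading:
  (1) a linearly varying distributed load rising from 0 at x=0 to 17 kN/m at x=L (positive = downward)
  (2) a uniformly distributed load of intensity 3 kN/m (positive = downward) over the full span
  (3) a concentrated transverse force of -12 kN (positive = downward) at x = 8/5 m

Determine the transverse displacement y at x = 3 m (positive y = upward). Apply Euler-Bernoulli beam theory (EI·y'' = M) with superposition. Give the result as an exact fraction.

Load 1 — triangular load w₀=17 kN/m (0→w₀ over full span):
  y_1 = -w₀x(7L⁴-10L²x²+3x⁴)/(360LEI) = -17·3·(7·4⁴-10·4²·3²+3·3⁴)/(360·4·50000) = -2023/4800000 m
Load 2 — uniform load w=3 kN/m over full span:
  y_2 = -wx(L³-2Lx²+x³)/(24EI) = -3·3·(4³-2·4·3²+3³)/(24·50000) = -57/400000 m
Load 3 — point force P=-12 kN at a=8/5 m (b=L-a=12/5):
  y_3 = -Pa(L-x)(2Lx-a²-x²)/(6LEI)  [x>a] = -(-12)·(8/5)·(4-3)·(2·4·3-(8/5)²-3²)/(6·4·50000) = 311/1562500 m
Superposition: y = Σ y_i = -218951/600000000 m ≈ -0.000365 m

y(3) = -218951/600000000 m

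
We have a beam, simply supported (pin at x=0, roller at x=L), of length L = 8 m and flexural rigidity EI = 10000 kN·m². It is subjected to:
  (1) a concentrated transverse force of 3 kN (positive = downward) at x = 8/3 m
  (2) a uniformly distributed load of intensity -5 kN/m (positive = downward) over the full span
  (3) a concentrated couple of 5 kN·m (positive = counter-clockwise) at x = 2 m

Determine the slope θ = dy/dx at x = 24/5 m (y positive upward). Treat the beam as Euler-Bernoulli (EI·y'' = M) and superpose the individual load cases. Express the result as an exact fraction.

Load 1 — point force P=3 kN at a=8/3 m (b=L-a=16/3):
  θ_1 = -Pa(2L²-6Lx+3x²+a²)/(6LEI)  [x>a] = -3·(8/3)·(2·8²-6·8·(24/5)+3·(24/5)²+(8/3)²)/(6·8·10000) = 184/421875 rad
Load 2 — uniform load w=-5 kN/m over full span:
  θ_2 = -w(L³-6Lx²+4x³)/(24EI) = -(-5)·(8³-6·8·(24/5)²+4·(24/5)³)/(24·10000) = -148/46875 rad
Load 3 — applied couple M₀=5 kN·m at a=2 m (b=L-a=6):
  θ_3 = (M₀x²/(2L)-M₀(x-a)+C₁)/EI  [x>a] with C₁=M₀(3b²-L²)/(6L)=55/12 = (5·(24/5)²/(2·8)-5·((24/5)-2)+(55/12))/10000 = -133/600000 rad
Superposition: θ = Σ θ_i = -79457/27000000 rad ≈ -0.002943 rad

θ(24/5) = -79457/27000000 rad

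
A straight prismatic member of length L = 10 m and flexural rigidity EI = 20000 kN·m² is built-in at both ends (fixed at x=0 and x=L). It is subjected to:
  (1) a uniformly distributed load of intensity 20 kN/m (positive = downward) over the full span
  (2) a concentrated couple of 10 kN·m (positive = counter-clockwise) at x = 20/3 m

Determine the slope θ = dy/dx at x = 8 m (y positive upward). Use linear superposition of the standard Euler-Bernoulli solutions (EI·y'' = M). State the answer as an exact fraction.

θ(8) = 61/7500 rad

Load 1 — uniform load w=20 kN/m over full span:
  θ_1 = -wx(L-x)(L-2x)/(12EI) = -20·8·(10-8)·(10-2·8)/(12·20000) = 1/125 rad
Load 2 — applied couple M₀=10 kN·m at a=20/3 m (b=L-a=10/3):
  θ_2 = (R_Ax²/2 - M_Ax - M₀(x-a))/EI  [x>a] with R_A=4/3, M_A=10/3 = ((4/3)·8²/2 - (10/3)·8 - 10·(8-(20/3)))/20000 = 1/7500 rad
Superposition: θ = Σ θ_i = 61/7500 rad ≈ 0.008133 rad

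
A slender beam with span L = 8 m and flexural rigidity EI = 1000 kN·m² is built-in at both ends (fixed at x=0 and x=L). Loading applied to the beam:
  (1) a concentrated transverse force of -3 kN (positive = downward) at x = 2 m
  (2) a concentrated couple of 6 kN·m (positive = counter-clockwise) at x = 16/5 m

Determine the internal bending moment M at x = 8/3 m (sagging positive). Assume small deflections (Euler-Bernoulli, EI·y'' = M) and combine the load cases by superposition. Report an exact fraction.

Load 1 — point force P=-3 kN at a=2 m (b=L-a=6):
  M_1 = Pa²(a+3b)(L-x)/L³ - Pa²b/L²  [x>a] = (-3)·2²·(2+3·6)·(8-(8/3))/8³ - (-3)·2²·6/8² = -11/8 kN·m
Load 2 — applied couple M₀=6 kN·m at a=16/5 m (b=L-a=24/5):
  M_2 = R_Ax - M_A  [x≤a] with R_A=27/25, M_A=18/25 = (27/25)·(8/3) - (18/25) = 54/25 kN·m
Superposition: M = Σ M_i = 157/200 kN·m ≈ 0.785000 kN·m

M(8/3) = 157/200 kN·m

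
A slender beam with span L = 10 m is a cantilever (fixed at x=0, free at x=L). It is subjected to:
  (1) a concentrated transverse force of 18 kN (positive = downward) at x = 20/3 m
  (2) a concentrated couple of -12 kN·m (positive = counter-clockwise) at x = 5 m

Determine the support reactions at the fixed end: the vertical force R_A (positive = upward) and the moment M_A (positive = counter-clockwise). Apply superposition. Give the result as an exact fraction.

Load 1 — point force P=18 kN at a=20/3 m (b=L-a=10/3):
  R_A = P = 18 kN
  M_A = Pa = 18·(20/3) = 120 kN·m
Load 2 — applied couple M₀=-12 kN·m at a=5 m (b=L-a=5):
  R_A = 0 kN
  M_A = -M₀ = -(-12) = 12 kN·m
Superposition: R_A = 18 kN, M_A = 132 kN·m

R_A = 18 kN, M_A = 132 kN·m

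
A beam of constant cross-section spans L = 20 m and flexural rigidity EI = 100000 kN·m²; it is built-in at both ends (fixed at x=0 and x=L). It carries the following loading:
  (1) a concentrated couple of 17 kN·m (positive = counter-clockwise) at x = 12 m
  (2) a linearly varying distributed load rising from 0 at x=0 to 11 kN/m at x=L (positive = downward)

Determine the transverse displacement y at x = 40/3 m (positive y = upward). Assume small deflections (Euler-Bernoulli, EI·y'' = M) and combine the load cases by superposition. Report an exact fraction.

y(40/3) = -177377/9112500 m

Load 1 — applied couple M₀=17 kN·m at a=12 m (b=L-a=8):
  y_1 = (R_Ax³/6 - M_Ax²/2 - M₀(x-a)²/2)/EI  [x>a] with R_A=153/125, M_A=136/25 = ((153/125)·(40/3)³/6 - (136/25)·(40/3)²/2 - 17·((40/3)-12)²/2)/100000 = -17/112500 m
Load 2 — triangular load w₀=11 kN/m (0→w₀ over full span):
  y_2 = -w₀x²(L-x)²(x+2L)/(120LEI) = -11·(40/3)²·(20-(40/3))²·((40/3)+2·20)/(120·20·100000) = -352/18225 m
Superposition: y = Σ y_i = -177377/9112500 m ≈ -0.019465 m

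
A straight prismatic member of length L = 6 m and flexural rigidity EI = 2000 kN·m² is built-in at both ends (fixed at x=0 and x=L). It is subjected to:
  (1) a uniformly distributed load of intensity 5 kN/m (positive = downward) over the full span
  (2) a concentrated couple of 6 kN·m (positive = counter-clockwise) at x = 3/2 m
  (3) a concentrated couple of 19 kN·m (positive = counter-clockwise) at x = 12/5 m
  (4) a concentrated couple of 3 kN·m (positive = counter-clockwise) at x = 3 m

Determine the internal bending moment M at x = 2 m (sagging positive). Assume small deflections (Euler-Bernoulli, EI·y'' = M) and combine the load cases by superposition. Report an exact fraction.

Load 1 — uniform load w=5 kN/m over full span:
  M_1 = wLx/2 - wL²/12 - wx²/2 = 5·6·2/2 - 5·6²/12 - 5·2²/2 = 5 kN·m
Load 2 — applied couple M₀=6 kN·m at a=3/2 m (b=L-a=9/2):
  M_2 = R_Ax - M_A - M₀  [x>a] with R_A=9/8, M_A=-9/8 = (9/8)·2 - (-9/8) - 6 = -21/8 kN·m
Load 3 — applied couple M₀=19 kN·m at a=12/5 m (b=L-a=18/5):
  M_3 = R_Ax - M_A  [x≤a] with R_A=114/25, M_A=57/25 = (114/25)·2 - (57/25) = 171/25 kN·m
Load 4 — applied couple M₀=3 kN·m at a=3 m (b=L-a=3):
  M_4 = R_Ax - M_A  [x≤a] with R_A=3/4, M_A=3/4 = (3/4)·2 - (3/4) = 3/4 kN·m
Superposition: M = Σ M_i = 1993/200 kN·m ≈ 9.965000 kN·m

M(2) = 1993/200 kN·m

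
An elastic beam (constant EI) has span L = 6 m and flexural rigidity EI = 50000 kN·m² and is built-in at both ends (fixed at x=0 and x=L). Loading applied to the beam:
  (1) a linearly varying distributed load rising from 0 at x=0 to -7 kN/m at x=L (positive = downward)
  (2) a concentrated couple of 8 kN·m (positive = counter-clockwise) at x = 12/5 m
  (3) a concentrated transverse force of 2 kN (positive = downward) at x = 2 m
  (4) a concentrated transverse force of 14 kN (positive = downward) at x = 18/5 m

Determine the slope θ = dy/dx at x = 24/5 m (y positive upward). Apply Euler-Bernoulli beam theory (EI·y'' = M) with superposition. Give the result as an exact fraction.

θ(24/5) = 314/29296875 rad

Load 1 — triangular load w₀=-7 kN/m (0→w₀ over full span):
  θ_1 = -w₀(2x(L-x)(L-2x)(x+2L)+x²(L-x)²)/(120LEI) = -(-7)·(2·(24/5)·(6-(24/5))·(6-2·(24/5))·((24/5)+2·6)+(24/5)²·(6-(24/5))²)/(120·6·50000) = -252/1953125 rad
Load 2 — applied couple M₀=8 kN·m at a=12/5 m (b=L-a=18/5):
  θ_2 = (R_Ax²/2 - M_Ax - M₀(x-a))/EI  [x>a] with R_A=48/25, M_A=24/25 = ((48/25)·(24/5)²/2 - (24/25)·(24/5) - 8·((24/5)-(12/5)))/50000 = -66/1953125 rad
Load 3 — point force P=2 kN at a=2 m (b=L-a=4):
  θ_3 = Pa²(L-x)(2bL-(3b+a)(L-x))/(2L³EI)  [x>a] = 2·2²·(6-(24/5))·(2·4·6-(3·4+2)·(6-(24/5)))/(2·6³·50000) = 13/937500 rad
Load 4 — point force P=14 kN at a=18/5 m (b=L-a=12/5):
  θ_4 = Pa²(L-x)(2bL-(3b+a)(L-x))/(2L³EI)  [x>a] = 14·(18/5)²·(6-(24/5))·(2·(12/5)·6-(3·(12/5)+(18/5))·(6-(24/5)))/(2·6³·50000) = 6237/39062500 rad
Superposition: θ = Σ θ_i = 314/29296875 rad ≈ 0.000011 rad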